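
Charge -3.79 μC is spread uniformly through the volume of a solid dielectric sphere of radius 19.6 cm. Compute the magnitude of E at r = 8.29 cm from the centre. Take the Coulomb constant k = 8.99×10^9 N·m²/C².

3.75e5 N/C

Symmetry ⇒ E = E(r) r̂. Gaussian sphere of radius r = 8.29 cm (r < R).
Only the charge within r is enclosed: Q_enc = Q·(r/R)³ = (-3.79 μC)·(8.29 cm/19.6 cm)³ = -2.868×10^-7 C.
Applying ∮E·dA = Q_enc/ε₀ with Φ = E(4πr²):
E = k|Q_enc|/r² = (8.99×10^9)(2.868e-7)/(0.0829)² = 3.75×10^5 N/C.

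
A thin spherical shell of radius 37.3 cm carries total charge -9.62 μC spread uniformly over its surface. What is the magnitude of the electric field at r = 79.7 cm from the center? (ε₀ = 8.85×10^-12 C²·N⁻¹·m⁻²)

Use a concentric Gaussian sphere at r = 79.7 cm (r > 37.3 cm).
The entire shell is enclosed: Q_enc = -9.62×10^-6 C.
Applying ∮E·dA = Q_enc/ε₀ with Φ = E(4πr²):
E = |Q_enc|/(4πε₀r²) = (9.62e-6)/(4π·8.85×10^-12·(0.797)²) = 1.36×10^5 N/C.

E ≈ 1.36×10^5 N/C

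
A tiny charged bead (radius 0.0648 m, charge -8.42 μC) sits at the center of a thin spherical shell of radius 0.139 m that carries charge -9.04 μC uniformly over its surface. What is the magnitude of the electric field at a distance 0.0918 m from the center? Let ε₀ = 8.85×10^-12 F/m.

|E| = 8.98×10^6 N/C

Symmetry ⇒ E = E(r) r̂. Gaussian sphere of radius r = 0.0918 m (between the bodies, 0.0648 m < r < 0.139 m).
Only the inner charge is enclosed; the outer shell contributes nothing inside itself. Q_enc = -8.42 μC = -8.42×10^-6 C.
Since E is radial and uniform over the Gaussian sphere, Φ = E·4πr² = Q_enc/ε₀.
E = |Q_enc|/(4πε₀r²) = (8.42e-6)/(4π·8.85×10^-12·(0.0918)²) = 8.98×10^6 N/C.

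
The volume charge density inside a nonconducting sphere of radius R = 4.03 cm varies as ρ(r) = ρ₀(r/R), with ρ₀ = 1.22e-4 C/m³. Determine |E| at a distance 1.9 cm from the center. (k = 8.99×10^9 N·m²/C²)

E ≈ 3.09×10^4 N/C

Use a concentric Gaussian sphere at r = 1.9 cm (r < R).
Integrate the density: Q_enc = 4π ∫₀^r ρ₀(r'/R)^1 r'² dr' = 4πρ₀ r^4/(4·R) = 1.239×10^-9 C.
By Gauss's law, ∮E·dA = E·4πr² = Q_enc/ε₀.
E = k|Q_enc|/r² = (8.99×10^9)(1.239×10^-9)/(0.019)² = 3.09×10^4 N/C.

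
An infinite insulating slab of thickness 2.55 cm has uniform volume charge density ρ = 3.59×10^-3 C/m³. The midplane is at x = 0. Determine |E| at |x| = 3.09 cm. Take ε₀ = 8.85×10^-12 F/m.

The point |x| = 3.09 cm lies outside the slab (half-thickness 0.01275 m). A symmetric pillbox spanning the full slab encloses Q_enc = ρ·d·A.
Flux = 2EA ⇒ E = |ρ|d/(2ε₀), independent of distance outside.
E = (3.59e-3)(0.0255)/(2·8.85×10^-12) = 5.17e6 N/C.

5.17e6 N/C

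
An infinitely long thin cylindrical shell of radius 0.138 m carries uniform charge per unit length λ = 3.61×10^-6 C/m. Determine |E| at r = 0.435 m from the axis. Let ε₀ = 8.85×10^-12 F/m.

|E| ≈ 1.49×10^5 V/m

Choose a coaxial cylinder of radius r = 0.435 m (arbitrary length L) as the Gaussian surface (r > 0.138 m).
The full line charge is enclosed: λ_enc = 3.61×10^-6 C/m.
Since E is radial and uniform over the curved surface, Φ = E·2πrL = Q_enc/ε₀ = λ_enc L/ε₀.
E = |λ_enc|/(2πε₀r) = (3.61e-6)/(2π·8.85×10^-12·0.435) = 1.49×10^5 N/C.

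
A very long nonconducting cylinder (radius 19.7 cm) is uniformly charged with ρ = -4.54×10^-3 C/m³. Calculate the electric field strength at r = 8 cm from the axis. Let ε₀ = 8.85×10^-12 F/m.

|E| ≈ 2.05×10^7 N/C

Choose a coaxial cylinder of radius r = 8 cm (arbitrary length L) as the Gaussian surface (r < R).
Charge inside radius r per length L is ρ·πr²·L, so λ_enc = ρπr² = -9.128×10^-5 C/m.
Since E is radial and uniform over the curved surface, Φ = E·2πrL = Q_enc/ε₀ = λ_enc L/ε₀.
E = |λ_enc|/(2πε₀r) = (9.128e-5)/(2π·8.85×10^-12·0.08) = 2.05×10^7 N/C.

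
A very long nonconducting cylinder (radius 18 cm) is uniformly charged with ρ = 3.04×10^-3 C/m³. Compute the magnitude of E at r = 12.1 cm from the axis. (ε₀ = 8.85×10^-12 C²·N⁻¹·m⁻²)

By cylindrical symmetry E is radial; use a coaxial Gaussian cylinder of radius 12.1 cm and length L (r < R).
Enclosed charge per unit length: λ_enc = ρ·πr² = (3.04×10^-3)π(0.121)² = 1.398e-4 C/m.
By Gauss's law (flux through the curved wall only), E·2πrL = λ_enc L/ε₀.
E = |λ_enc|/(2πε₀r) = (1.398×10^-4)/(2π·8.85×10^-12·0.121) = 2.08×10^7 N/C.

E ≈ 2.08×10^7 N/C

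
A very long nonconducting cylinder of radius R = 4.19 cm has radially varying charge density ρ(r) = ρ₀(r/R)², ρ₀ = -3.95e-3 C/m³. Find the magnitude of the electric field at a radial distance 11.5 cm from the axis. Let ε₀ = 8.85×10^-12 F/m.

Choose a coaxial cylinder of radius r = 11.5 cm (arbitrary length L) as the Gaussian surface (r > R, full charge per length enclosed).
λ_enc = 2π ∫₀^R ρ₀(r'/R)^2 r' dr' = 2πρ₀R²/4 = -1.089e-5 C/m.
Since E is radial and uniform over the curved surface, Φ = E·2πrL = Q_enc/ε₀ = λ_enc L/ε₀.
E = |λ_enc|/(2πε₀r) = (1.089×10^-5)/(2π·8.85×10^-12·0.115) = 1.70×10^6 N/C.

|E| ≈ 1.70e6 N/C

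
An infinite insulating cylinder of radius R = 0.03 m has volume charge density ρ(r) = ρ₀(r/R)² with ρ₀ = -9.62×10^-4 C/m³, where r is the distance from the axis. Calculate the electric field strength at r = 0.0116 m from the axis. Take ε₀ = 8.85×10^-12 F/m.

4.71×10^4 N/C

By cylindrical symmetry E is radial; use a coaxial Gaussian cylinder of radius 0.0116 m and length L (r < R).
Integrating ρ over the cross-section to radius r: λ_enc = (2πρ₀/R²) ∫₀^r r'^3 dr' = 2πρ₀ r^4/(4·R²) = -3.04×10^-8 C/m.
By Gauss's law (flux through the curved wall only), E·2πrL = λ_enc L/ε₀.
E = |λ_enc|/(2πε₀r) = (3.04×10^-8)/(2π·8.85×10^-12·0.0116) = 4.71e4 N/C.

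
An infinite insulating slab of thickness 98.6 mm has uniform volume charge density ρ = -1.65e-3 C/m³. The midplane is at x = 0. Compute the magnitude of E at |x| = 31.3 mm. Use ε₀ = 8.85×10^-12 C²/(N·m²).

|E| = 5.84e6 N/C

By symmetry E is perpendicular to the slab. A Gaussian pillbox from −31.3 mm to +31.3 mm (face area A) lies entirely within the slab.
Q_enc = ρ·(2x)·A and flux = 2EA, so 2EA = 2ρxA/ε₀ ⇒ E = |ρ|x/ε₀.
E = (1.65×10^-3)(0.0313)/(8.85×10^-12) = 5.84×10^6 N/C.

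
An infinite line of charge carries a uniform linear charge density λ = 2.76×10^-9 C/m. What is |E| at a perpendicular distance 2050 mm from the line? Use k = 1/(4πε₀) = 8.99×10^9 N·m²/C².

|E| = 24.2 N/C

Take a coaxial cylindrical Gaussian surface of radius r = 2050 mm and length L.
Q_enc = λL, so λ_enc = 2.76×10^-9 C/m.
Since E is radial and uniform over the curved surface, Φ = E·2πrL = Q_enc/ε₀ = λ_enc L/ε₀.
E = 2k|λ_enc|/r = 2(8.99×10^9)(2.76×10^-9)/(2.05) = 24.2 N/C.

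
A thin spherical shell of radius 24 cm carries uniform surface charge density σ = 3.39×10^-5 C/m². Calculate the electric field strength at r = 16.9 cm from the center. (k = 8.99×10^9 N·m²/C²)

E = 0

Take a concentric spherical Gaussian surface of radius r = 16.9 cm (inside the shell, r < 24 cm).
No charge lies within this surface, so Q_enc = 0 and Gauss's law gives E·4πr² = 0 ⇒ E = 0.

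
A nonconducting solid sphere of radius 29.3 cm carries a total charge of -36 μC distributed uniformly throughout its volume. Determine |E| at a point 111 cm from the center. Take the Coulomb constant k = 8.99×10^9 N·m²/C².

|E| = 2.63×10^5 V/m

By spherical symmetry E is radial; choose a Gaussian sphere of radius r = 111 cm (r > R, so the entire charge is enclosed).
Q_enc = -36 μC = -3.60×10^-5 C.
Since E is radial and uniform over the Gaussian sphere, Φ = E·4πr² = Q_enc/ε₀.
E = k|Q_enc|/r² = (8.99×10^9)(3.60×10^-5)/(1.11)² = 2.63×10^5 N/C.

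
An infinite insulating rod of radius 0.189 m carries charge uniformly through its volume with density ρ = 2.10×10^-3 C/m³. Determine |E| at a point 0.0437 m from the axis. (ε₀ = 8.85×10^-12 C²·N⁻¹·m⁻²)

Take a coaxial cylindrical Gaussian surface of radius r = 0.0437 m and length L (r < R).
Charge inside radius r per length L is ρ·πr²·L, so λ_enc = ρπr² = 1.26×10^-5 C/m.
Since E is radial and uniform over the curved surface, Φ = E·2πrL = Q_enc/ε₀ = λ_enc L/ε₀.
E = |λ_enc|/(2πε₀r) = (1.26×10^-5)/(2π·8.85×10^-12·0.0437) = 5.18e6 N/C.

5.18e6 V/m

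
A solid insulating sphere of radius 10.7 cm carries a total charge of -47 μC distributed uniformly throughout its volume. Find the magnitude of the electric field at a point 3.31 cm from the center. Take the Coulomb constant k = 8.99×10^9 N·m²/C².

E = 1.14×10^7 N/C

Take a concentric spherical Gaussian surface of radius r = 3.31 cm (r < R).
For a uniform sphere the enclosed fraction is (r/R)³, so Q_enc = (-47 μC)(0.0331/0.107)³ = -1.391×10^-6 C.
Gauss's law: E·4πr² = Q_enc/ε₀.
E = k|Q_enc|/r² = (8.99×10^9)(1.391×10^-6)/(0.0331)² = 1.14e7 N/C.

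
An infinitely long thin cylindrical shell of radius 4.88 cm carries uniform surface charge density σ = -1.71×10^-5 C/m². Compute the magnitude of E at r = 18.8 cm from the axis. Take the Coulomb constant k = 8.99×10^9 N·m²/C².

Choose a coaxial cylinder of radius r = 18.8 cm (arbitrary length L) as the Gaussian surface (r > 4.88 cm).
The whole shell is enclosed: λ_enc = σ·2πR = (-1.71e-5)·2π·(0.0488) = -5.243×10^-6 C/m.
By Gauss's law (flux through the curved wall only), E·2πrL = λ_enc L/ε₀.
E = 2k|λ_enc|/r = 2(8.99×10^9)(5.243×10^-6)/(0.188) = 5.01×10^5 N/C.

|E| = 5.01×10^5 N/C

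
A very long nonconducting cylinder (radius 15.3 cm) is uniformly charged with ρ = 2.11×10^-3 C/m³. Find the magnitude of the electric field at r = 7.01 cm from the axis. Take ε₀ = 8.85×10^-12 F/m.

Coaxial Gaussian cylinder, radius r = 7.01 cm, length L (r < R).
Charge inside radius r per length L is ρ·πr²·L, so λ_enc = ρπr² = 3.257e-5 C/m.
By Gauss's law (flux through the curved wall only), E·2πrL = λ_enc L/ε₀.
E = |λ_enc|/(2πε₀r) = (3.257×10^-5)/(2π·8.85×10^-12·0.0701) = 8.36e6 N/C.

E = 8.36e6 N/C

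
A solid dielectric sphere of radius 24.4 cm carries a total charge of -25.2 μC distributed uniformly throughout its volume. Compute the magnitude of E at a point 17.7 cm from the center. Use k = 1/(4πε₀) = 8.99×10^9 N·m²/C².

E = 2.76×10^6 N/C

Use a concentric Gaussian sphere at r = 17.7 cm (r < R).
For a uniform sphere the enclosed fraction is (r/R)³, so Q_enc = (-25.2 μC)(0.177/0.244)³ = -9.619×10^-6 C.
By Gauss's law, ∮E·dA = E·4πr² = Q_enc/ε₀.
E = k|Q_enc|/r² = (8.99×10^9)(9.619e-6)/(0.177)² = 2.76e6 N/C.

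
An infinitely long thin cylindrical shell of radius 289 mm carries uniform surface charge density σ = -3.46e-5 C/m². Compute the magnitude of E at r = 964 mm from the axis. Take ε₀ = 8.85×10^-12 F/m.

Choose a coaxial cylinder of radius r = 964 mm (arbitrary length L) as the Gaussian surface (r > 289 mm).
The whole shell is enclosed: λ_enc = σ·2πR = (-3.46×10^-5)·2π·(0.289) = -6.283×10^-5 C/m.
Applying ∮E·dA = Q_enc/ε₀ with the end caps contributing no flux:
E = |λ_enc|/(2πε₀r) = (6.283×10^-5)/(2π·8.85×10^-12·0.964) = 1.17×10^6 N/C.

|E| ≈ 1.17×10^6 N/C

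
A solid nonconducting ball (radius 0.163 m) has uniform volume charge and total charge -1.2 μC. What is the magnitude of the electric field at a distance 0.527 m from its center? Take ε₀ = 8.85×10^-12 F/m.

|E| ≈ 3.89×10^4 N/C

Use a concentric Gaussian sphere at r = 0.527 m (r > R, so the entire charge is enclosed).
Q_enc = -1.2 μC = -1.20e-6 C.
Since E is radial and uniform over the Gaussian sphere, Φ = E·4πr² = Q_enc/ε₀.
E = |Q_enc|/(4πε₀r²) = (1.20×10^-6)/(4π·8.85×10^-12·(0.527)²) = 3.89×10^4 N/C.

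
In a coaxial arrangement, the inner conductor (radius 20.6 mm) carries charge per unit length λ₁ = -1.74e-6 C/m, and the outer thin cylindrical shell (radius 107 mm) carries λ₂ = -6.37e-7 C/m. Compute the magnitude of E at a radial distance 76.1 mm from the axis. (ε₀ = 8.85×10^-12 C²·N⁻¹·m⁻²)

Coaxial Gaussian cylinder, radius r = 76.1 mm, length L (between the conductors, 20.6 mm < r < 107 mm).
The shell at 107 mm lies outside the Gaussian surface, so λ_enc = λ₁ = -1.74e-6 C/m.
By Gauss's law (flux through the curved wall only), E·2πrL = λ_enc L/ε₀.
E = |λ_enc|/(2πε₀r) = (1.74×10^-6)/(2π·8.85×10^-12·0.0761) = 4.11×10^5 N/C.

|E| ≈ 4.11×10^5 V/m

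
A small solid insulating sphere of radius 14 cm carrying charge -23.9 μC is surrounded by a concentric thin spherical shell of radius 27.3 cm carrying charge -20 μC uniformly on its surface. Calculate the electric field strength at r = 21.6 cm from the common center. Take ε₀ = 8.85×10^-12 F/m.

|E| = 4.61×10^6 N/C

By spherical symmetry E is radial; choose a Gaussian sphere of radius r = 21.6 cm (between the bodies, 14 cm < r < 27.3 cm).
Only the inner charge is enclosed; the outer shell contributes nothing inside itself. Q_enc = -23.9 μC = -2.39e-5 C.
Applying ∮E·dA = Q_enc/ε₀ with Φ = E(4πr²):
E = |Q_enc|/(4πε₀r²) = (2.39e-5)/(4π·8.85×10^-12·(0.216)²) = 4.61×10^6 N/C.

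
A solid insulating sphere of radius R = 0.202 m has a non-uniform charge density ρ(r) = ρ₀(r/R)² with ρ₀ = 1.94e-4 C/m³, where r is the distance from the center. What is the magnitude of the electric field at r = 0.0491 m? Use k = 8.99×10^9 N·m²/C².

|E| = 1.27e4 V/m

Symmetry ⇒ E = E(r) r̂. Gaussian sphere of radius r = 0.0491 m (r < R).
Q_enc = ∫₀^r ρ(r')·4πr'² dr' = (4πρ₀/R²) ∫₀^r r'^4 dr' = 4πρ₀ r^5/(5·R²) = 3.41×10^-9 C.
Gauss's law: E·4πr² = Q_enc/ε₀.
E = k|Q_enc|/r² = (8.99×10^9)(3.41e-9)/(0.0491)² = 1.27e4 N/C.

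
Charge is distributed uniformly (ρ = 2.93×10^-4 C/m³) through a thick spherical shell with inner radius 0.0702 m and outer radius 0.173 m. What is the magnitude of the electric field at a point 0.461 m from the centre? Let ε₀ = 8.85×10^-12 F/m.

|E| ≈ 2.51×10^5 N/C

By spherical symmetry E is radial; choose a Gaussian sphere of radius r = 0.461 m (r > 0.173 m, enclosing the whole shell).
Q_enc = ρ·(4π/3)(b³ − a³) = (2.93×10^-4)·(4π/3)·((0.173)³ − (0.0702)³) = 5.93×10^-6 C.
Applying ∮E·dA = Q_enc/ε₀ with Φ = E(4πr²):
E = |Q_enc|/(4πε₀r²) = (5.93×10^-6)/(4π·8.85×10^-12·(0.461)²) = 2.51×10^5 N/C.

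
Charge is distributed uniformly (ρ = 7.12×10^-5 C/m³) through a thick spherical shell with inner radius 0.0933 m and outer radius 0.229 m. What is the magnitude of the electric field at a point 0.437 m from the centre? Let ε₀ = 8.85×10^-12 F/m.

Use a concentric Gaussian sphere at r = 0.437 m (r > 0.229 m, enclosing the whole shell).
Q_enc = ρ·(4π/3)(b³ − a³) = (7.12e-5)·(4π/3)·((0.229)³ − (0.0933)³) = 3.339×10^-6 C.
Applying ∮E·dA = Q_enc/ε₀ with Φ = E(4πr²):
E = |Q_enc|/(4πε₀r²) = (3.339e-6)/(4π·8.85×10^-12·(0.437)²) = 1.57×10^5 N/C.

E = 1.57e5 V/m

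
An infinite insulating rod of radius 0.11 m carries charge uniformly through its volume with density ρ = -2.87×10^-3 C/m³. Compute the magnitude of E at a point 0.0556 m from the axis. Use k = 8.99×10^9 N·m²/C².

E ≈ 9.01×10^6 V/m

Take a coaxial cylindrical Gaussian surface of radius r = 0.0556 m and length L (r < R).
Charge inside radius r per length L is ρ·πr²·L, so λ_enc = ρπr² = -2.787×10^-5 C/m.
Applying ∮E·dA = Q_enc/ε₀ with the end caps contributing no flux:
E = 2k|λ_enc|/r = 2(8.99×10^9)(2.787×10^-5)/(0.0556) = 9.01×10^6 N/C.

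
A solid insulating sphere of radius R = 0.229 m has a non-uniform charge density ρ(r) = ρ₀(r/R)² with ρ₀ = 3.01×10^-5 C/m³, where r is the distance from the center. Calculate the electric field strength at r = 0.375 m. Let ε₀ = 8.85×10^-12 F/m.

Take a concentric spherical Gaussian surface of radius r = 0.375 m (r > R, all charge enclosed).
Q_enc = 4π ∫₀^R ρ₀(r'/R)^2 r'² dr' = 4πρ₀R³/5 = 9.085×10^-7 C.
By Gauss's law, ∮E·dA = E·4πr² = Q_enc/ε₀.
E = |Q_enc|/(4πε₀r²) = (9.085×10^-7)/(4π·8.85×10^-12·(0.375)²) = 5.81e4 N/C.

E = 5.81×10^4 N/C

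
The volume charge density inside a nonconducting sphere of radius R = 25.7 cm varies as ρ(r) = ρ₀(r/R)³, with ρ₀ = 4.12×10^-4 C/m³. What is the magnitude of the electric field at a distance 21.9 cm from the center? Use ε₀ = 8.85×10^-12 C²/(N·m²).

Symmetry ⇒ E = E(r) r̂. Gaussian sphere of radius r = 21.9 cm (r < R).
Integrate the density: Q_enc = 4π ∫₀^r ρ₀(r'/R)^3 r'² dr' = 4πρ₀ r^6/(6·R³) = 5.608e-6 C.
Applying ∮E·dA = Q_enc/ε₀ with Φ = E(4πr²):
E = |Q_enc|/(4πε₀r²) = (5.608×10^-6)/(4π·8.85×10^-12·(0.219)²) = 1.05e6 N/C.

E ≈ 1.05×10^6 N/C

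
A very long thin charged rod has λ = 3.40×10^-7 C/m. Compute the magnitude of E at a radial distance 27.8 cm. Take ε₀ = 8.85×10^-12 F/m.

Coaxial Gaussian cylinder, radius r = 27.8 cm, length L.
Q_enc = λL, so λ_enc = 3.40e-7 C/m.
Since E is radial and uniform over the curved surface, Φ = E·2πrL = Q_enc/ε₀ = λ_enc L/ε₀.
E = |λ_enc|/(2πε₀r) = (3.40×10^-7)/(2π·8.85×10^-12·0.278) = 2.20×10^4 N/C.

|E| = 2.20×10^4 N/C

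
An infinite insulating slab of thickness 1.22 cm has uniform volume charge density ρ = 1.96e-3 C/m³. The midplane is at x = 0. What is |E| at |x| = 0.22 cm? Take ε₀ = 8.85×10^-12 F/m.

E = 4.87e5 V/m

By symmetry E is perpendicular to the slab. A Gaussian pillbox from −0.22 cm to +0.22 cm (face area A) lies entirely within the slab.
Q_enc = ρ·(2x)·A and flux = 2EA, so 2EA = 2ρxA/ε₀ ⇒ E = |ρ|x/ε₀.
E = (1.96×10^-3)(0.0022)/(8.85×10^-12) = 4.87e5 N/C.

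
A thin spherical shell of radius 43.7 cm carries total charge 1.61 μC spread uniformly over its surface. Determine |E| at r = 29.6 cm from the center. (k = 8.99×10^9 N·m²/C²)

Take a concentric spherical Gaussian surface of radius r = 29.6 cm (inside the shell, r < 43.7 cm).
All the charge is outside the Gaussian surface: Q_enc = 0, hence E = 0 everywhere inside the shell.

E = 0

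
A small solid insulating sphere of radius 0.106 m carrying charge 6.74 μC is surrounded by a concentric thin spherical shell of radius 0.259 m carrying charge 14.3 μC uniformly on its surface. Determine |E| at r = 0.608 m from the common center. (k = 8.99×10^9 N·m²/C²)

E ≈ 5.12×10^5 N/C

Take a concentric spherical Gaussian surface of radius r = 0.608 m (r > 0.259 m, enclosing both).
Q_enc = (6.74 μC) + (14.3 μC) = 2.104×10^-5 C.
By Gauss's law, ∮E·dA = E·4πr² = Q_enc/ε₀.
E = k|Q_enc|/r² = (8.99×10^9)(2.104e-5)/(0.608)² = 5.12×10^5 N/C.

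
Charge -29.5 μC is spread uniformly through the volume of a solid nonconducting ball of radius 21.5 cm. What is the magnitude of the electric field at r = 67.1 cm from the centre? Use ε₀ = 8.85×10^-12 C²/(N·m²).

Symmetry ⇒ E = E(r) r̂. Gaussian sphere of radius r = 67.1 cm (r > R, so the entire charge is enclosed).
Q_enc = -29.5 μC = -2.95e-5 C.
Since E is radial and uniform over the Gaussian sphere, Φ = E·4πr² = Q_enc/ε₀.
E = |Q_enc|/(4πε₀r²) = (2.95×10^-5)/(4π·8.85×10^-12·(0.671)²) = 5.89×10^5 N/C.

5.89×10^5 N/C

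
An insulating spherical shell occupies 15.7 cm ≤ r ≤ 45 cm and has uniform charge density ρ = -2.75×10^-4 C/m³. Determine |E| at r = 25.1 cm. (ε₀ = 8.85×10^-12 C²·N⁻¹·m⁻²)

1.96×10^6 N/C

By spherical symmetry E is radial; choose a Gaussian sphere of radius r = 25.1 cm (within the shell material, 15.7 cm < r < 45 cm).
Enclosed charge is the volume from a to r: Q_enc = (4π/3)ρ(r³ − a³) = -1.376×10^-5 C.
By Gauss's law, ∮E·dA = E·4πr² = Q_enc/ε₀.
E = |Q_enc|/(4πε₀r²) = (1.376×10^-5)/(4π·8.85×10^-12·(0.251)²) = 1.96×10^6 N/C.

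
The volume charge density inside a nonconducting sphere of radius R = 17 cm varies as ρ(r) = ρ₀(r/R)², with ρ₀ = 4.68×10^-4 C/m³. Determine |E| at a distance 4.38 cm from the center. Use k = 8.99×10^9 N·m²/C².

3.07×10^4 N/C

Take a concentric spherical Gaussian surface of radius r = 4.38 cm (r < R).
Integrate the density: Q_enc = 4π ∫₀^r ρ₀(r'/R)^2 r'² dr' = 4πρ₀ r^5/(5·R²) = 6.561×10^-9 C.
Applying ∮E·dA = Q_enc/ε₀ with Φ = E(4πr²):
E = k|Q_enc|/r² = (8.99×10^9)(6.561×10^-9)/(0.0438)² = 3.07×10^4 N/C.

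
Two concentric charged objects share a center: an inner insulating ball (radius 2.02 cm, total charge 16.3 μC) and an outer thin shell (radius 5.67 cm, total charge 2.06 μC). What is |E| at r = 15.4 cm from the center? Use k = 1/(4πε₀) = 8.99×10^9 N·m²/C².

6.96×10^6 V/m

Take a concentric spherical Gaussian surface of radius r = 15.4 cm (r > 5.67 cm, enclosing both).
Q_enc = (16.3 μC) + (2.06 μC) = 1.836e-5 C.
By Gauss's law, ∮E·dA = E·4πr² = Q_enc/ε₀.
E = k|Q_enc|/r² = (8.99×10^9)(1.836e-5)/(0.154)² = 6.96e6 N/C.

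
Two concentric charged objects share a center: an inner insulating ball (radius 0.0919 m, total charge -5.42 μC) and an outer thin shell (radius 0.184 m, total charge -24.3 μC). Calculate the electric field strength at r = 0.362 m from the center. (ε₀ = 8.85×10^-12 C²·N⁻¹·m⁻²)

E = 2.04×10^6 V/m

Use a concentric Gaussian sphere at r = 0.362 m (r > 0.184 m, enclosing both).
Q_enc = (-5.42 μC) + (-24.3 μC) = -2.972×10^-5 C.
By Gauss's law, ∮E·dA = E·4πr² = Q_enc/ε₀.
E = |Q_enc|/(4πε₀r²) = (2.972×10^-5)/(4π·8.85×10^-12·(0.362)²) = 2.04e6 N/C.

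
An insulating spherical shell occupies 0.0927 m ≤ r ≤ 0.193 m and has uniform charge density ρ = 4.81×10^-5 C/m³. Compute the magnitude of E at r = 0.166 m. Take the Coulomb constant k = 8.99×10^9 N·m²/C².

E ≈ 2.48e5 N/C

Use a concentric Gaussian sphere at r = 0.166 m (within the shell material, 0.0927 m < r < 0.193 m).
Enclosed charge is the volume from a to r: Q_enc = (4π/3)ρ(r³ − a³) = 7.611×10^-7 C.
Applying ∮E·dA = Q_enc/ε₀ with Φ = E(4πr²):
E = k|Q_enc|/r² = (8.99×10^9)(7.611×10^-7)/(0.166)² = 2.48e5 N/C.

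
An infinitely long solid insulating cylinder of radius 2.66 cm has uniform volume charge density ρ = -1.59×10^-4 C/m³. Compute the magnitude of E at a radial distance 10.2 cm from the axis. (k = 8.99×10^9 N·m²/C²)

E ≈ 6.23×10^4 N/C

Take a coaxial cylindrical Gaussian surface of radius r = 10.2 cm and length L (r > 2.66 cm, full cross-section enclosed).
λ_enc = ρ·πR² = (-1.59e-4)π(0.0266)² = -3.534e-7 C/m.
Applying ∮E·dA = Q_enc/ε₀ with the end caps contributing no flux:
E = 2k|λ_enc|/r = 2(8.99×10^9)(3.534e-7)/(0.102) = 6.23e4 N/C.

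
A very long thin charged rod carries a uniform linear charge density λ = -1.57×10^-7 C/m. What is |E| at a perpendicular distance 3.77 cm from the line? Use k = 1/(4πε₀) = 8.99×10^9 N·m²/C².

7.49e4 N/C

Choose a coaxial cylinder of radius r = 3.77 cm (arbitrary length L) as the Gaussian surface.
Q_enc = λL, so λ_enc = -1.57e-7 C/m.
Applying ∮E·dA = Q_enc/ε₀ with the end caps contributing no flux:
E = 2k|λ_enc|/r = 2(8.99×10^9)(1.57×10^-7)/(0.0377) = 7.49×10^4 N/C.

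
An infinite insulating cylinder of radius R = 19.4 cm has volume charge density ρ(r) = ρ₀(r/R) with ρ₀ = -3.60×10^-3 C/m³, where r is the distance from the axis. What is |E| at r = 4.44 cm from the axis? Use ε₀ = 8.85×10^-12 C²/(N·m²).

E ≈ 1.38×10^6 N/C

Coaxial Gaussian cylinder, radius r = 4.44 cm, length L (r < R).
Integrating ρ over the cross-section to radius r: λ_enc = (2πρ₀/R) ∫₀^r r'^2 dr' = 2πρ₀ r^3/(3·R) = -3.402×10^-6 C/m.
By Gauss's law (flux through the curved wall only), E·2πrL = λ_enc L/ε₀.
E = |λ_enc|/(2πε₀r) = (3.402×10^-6)/(2π·8.85×10^-12·0.0444) = 1.38e6 N/C.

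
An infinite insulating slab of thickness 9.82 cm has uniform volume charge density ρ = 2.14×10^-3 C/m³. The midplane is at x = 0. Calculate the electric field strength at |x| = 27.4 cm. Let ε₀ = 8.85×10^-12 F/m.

|E| ≈ 1.19×10^7 N/C

The point |x| = 27.4 cm lies outside the slab (half-thickness 0.0491 m). A symmetric pillbox spanning the full slab encloses Q_enc = ρ·d·A.
Flux = 2EA ⇒ E = |ρ|d/(2ε₀), independent of distance outside.
E = (2.14e-3)(0.0982)/(2·8.85×10^-12) = 1.19e7 N/C.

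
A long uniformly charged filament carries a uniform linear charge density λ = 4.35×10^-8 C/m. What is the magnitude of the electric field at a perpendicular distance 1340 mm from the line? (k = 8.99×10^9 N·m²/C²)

|E| ≈ 584 N/C

By cylindrical symmetry E is radial; use a coaxial Gaussian cylinder of radius 1340 mm and length L.
Q_enc = λL, so λ_enc = 4.35×10^-8 C/m.
By Gauss's law (flux through the curved wall only), E·2πrL = λ_enc L/ε₀.
E = 2k|λ_enc|/r = 2(8.99×10^9)(4.35×10^-8)/(1.34) = 584 N/C.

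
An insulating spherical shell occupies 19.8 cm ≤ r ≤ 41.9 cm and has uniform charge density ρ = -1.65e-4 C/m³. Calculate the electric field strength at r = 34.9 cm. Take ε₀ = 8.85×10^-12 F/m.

Symmetry ⇒ E = E(r) r̂. Gaussian sphere of radius r = 34.9 cm (within the shell material, 19.8 cm < r < 41.9 cm).
Enclosed charge is the volume from a to r: Q_enc = (4π/3)ρ(r³ − a³) = -2.401×10^-5 C.
By Gauss's law, ∮E·dA = E·4πr² = Q_enc/ε₀.
E = |Q_enc|/(4πε₀r²) = (2.401×10^-5)/(4π·8.85×10^-12·(0.349)²) = 1.77e6 N/C.

E ≈ 1.77e6 N/C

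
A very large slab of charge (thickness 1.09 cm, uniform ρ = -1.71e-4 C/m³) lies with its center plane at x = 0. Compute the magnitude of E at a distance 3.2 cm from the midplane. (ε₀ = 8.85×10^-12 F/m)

The point |x| = 3.2 cm lies outside the slab (half-thickness 0.00545 m). A symmetric pillbox spanning the full slab encloses Q_enc = ρ·d·A.
Flux = 2EA ⇒ E = |ρ|d/(2ε₀), independent of distance outside.
E = (1.71×10^-4)(0.0109)/(2·8.85×10^-12) = 1.05×10^5 N/C.

|E| = 1.05×10^5 N/C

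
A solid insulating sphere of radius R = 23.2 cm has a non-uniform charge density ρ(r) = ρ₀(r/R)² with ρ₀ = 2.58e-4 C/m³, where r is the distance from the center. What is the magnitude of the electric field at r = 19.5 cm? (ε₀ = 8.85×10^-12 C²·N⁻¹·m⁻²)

Use a concentric Gaussian sphere at r = 19.5 cm (r < R).
Q_enc = ∫₀^r ρ(r')·4πr'² dr' = (4πρ₀/R²) ∫₀^r r'^4 dr' = 4πρ₀ r^5/(5·R²) = 3.397e-6 C.
Applying ∮E·dA = Q_enc/ε₀ with Φ = E(4πr²):
E = |Q_enc|/(4πε₀r²) = (3.397×10^-6)/(4π·8.85×10^-12·(0.195)²) = 8.03×10^5 N/C.

E = 8.03×10^5 N/C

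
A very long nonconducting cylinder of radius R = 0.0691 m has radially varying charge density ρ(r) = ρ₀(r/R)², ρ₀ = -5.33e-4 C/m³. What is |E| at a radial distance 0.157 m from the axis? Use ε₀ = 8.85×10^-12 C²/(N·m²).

Choose a coaxial cylinder of radius r = 0.157 m (arbitrary length L) as the Gaussian surface (r > R, full charge per length enclosed).
λ_enc = 2π ∫₀^R ρ₀(r'/R)^2 r' dr' = 2πρ₀R²/4 = -3.998×10^-6 C/m.
Applying ∮E·dA = Q_enc/ε₀ with the end caps contributing no flux:
E = |λ_enc|/(2πε₀r) = (3.998×10^-6)/(2π·8.85×10^-12·0.157) = 4.58×10^5 N/C.

E ≈ 4.58×10^5 N/C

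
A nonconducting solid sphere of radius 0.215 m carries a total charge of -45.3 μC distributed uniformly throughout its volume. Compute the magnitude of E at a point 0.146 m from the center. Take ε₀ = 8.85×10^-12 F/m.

|E| ≈ 5.98e6 V/m

Use a concentric Gaussian sphere at r = 0.146 m (r < R).
For a uniform sphere the enclosed fraction is (r/R)³, so Q_enc = (-45.3 μC)(0.146/0.215)³ = -1.419×10^-5 C.
By Gauss's law, ∮E·dA = E·4πr² = Q_enc/ε₀.
E = |Q_enc|/(4πε₀r²) = (1.419e-5)/(4π·8.85×10^-12·(0.146)²) = 5.98×10^6 N/C.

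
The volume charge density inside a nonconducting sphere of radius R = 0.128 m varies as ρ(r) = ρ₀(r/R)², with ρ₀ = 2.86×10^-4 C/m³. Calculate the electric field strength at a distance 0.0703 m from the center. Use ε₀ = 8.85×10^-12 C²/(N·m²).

E = 1.37×10^5 N/C

Take a concentric spherical Gaussian surface of radius r = 0.0703 m (r < R).
Q_enc = ∫₀^r ρ(r')·4πr'² dr' = (4πρ₀/R²) ∫₀^r r'^4 dr' = 4πρ₀ r^5/(5·R²) = 7.533×10^-8 C.
By Gauss's law, ∮E·dA = E·4πr² = Q_enc/ε₀.
E = |Q_enc|/(4πε₀r²) = (7.533×10^-8)/(4π·8.85×10^-12·(0.0703)²) = 1.37×10^5 N/C.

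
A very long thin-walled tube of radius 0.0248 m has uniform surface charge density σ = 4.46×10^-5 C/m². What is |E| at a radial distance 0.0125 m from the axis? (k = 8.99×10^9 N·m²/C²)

E = 0

Coaxial Gaussian cylinder, radius r = 0.0125 m, length L (r < 0.0248 m, inside the shell).
All the surface charge lies outside this cylinder: Q_enc = 0, hence E = 0.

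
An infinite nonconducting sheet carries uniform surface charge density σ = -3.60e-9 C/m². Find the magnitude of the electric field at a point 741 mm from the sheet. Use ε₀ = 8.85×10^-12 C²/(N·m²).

By planar symmetry E is perpendicular to the sheet and uniform; use a Gaussian pillbox with flat faces of area A on each side of the sheet.
Flux Φ = 2EA and Q_enc = σA, so 2EA = σA/ε₀ ⇒ E = |σ|/(2ε₀), independent of distance.
E = |σ|/(2ε₀) = (3.60e-9)/(2·8.85×10^-12) = 203 N/C.

|E| ≈ 203 N/C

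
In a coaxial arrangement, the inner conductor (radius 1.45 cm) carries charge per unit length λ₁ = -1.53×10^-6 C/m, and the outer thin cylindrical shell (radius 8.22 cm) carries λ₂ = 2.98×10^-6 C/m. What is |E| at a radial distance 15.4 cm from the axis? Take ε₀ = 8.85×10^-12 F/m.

E = 1.69e5 N/C

Choose a coaxial cylinder of radius r = 15.4 cm (arbitrary length L) as the Gaussian surface (r > 8.22 cm, enclosing both).
λ_enc = λ₁ + λ₂ = (-1.53×10^-6) + (2.98×10^-6) = 1.45e-6 C/m.
Applying ∮E·dA = Q_enc/ε₀ with the end caps contributing no flux:
E = |λ_enc|/(2πε₀r) = (1.45e-6)/(2π·8.85×10^-12·0.154) = 1.69×10^5 N/C.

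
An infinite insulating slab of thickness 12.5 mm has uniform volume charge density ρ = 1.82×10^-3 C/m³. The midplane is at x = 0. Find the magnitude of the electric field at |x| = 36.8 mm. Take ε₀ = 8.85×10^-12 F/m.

The point |x| = 36.8 mm lies outside the slab (half-thickness 0.00625 m). A symmetric pillbox spanning the full slab encloses Q_enc = ρ·d·A.
Flux = 2EA ⇒ E = |ρ|d/(2ε₀), independent of distance outside.
E = (1.82×10^-3)(0.0125)/(2·8.85×10^-12) = 1.29×10^6 N/C.

E ≈ 1.29e6 V/m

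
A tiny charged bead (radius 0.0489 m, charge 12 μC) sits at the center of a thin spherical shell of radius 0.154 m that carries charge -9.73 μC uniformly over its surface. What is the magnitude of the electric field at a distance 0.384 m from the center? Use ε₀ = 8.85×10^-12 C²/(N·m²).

By spherical symmetry E is radial; choose a Gaussian sphere of radius r = 0.384 m (r > 0.154 m, enclosing both).
Q_enc = (12 μC) + (-9.73 μC) = 2.27×10^-6 C.
Since E is radial and uniform over the Gaussian sphere, Φ = E·4πr² = Q_enc/ε₀.
E = |Q_enc|/(4πε₀r²) = (2.27×10^-6)/(4π·8.85×10^-12·(0.384)²) = 1.38e5 N/C.

E ≈ 1.38e5 V/m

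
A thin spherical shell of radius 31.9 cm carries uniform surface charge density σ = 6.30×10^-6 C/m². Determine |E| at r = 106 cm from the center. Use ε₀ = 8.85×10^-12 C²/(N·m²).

Symmetry ⇒ E = E(r) r̂. Gaussian sphere of radius r = 106 cm (r > 31.9 cm).
The entire shell is enclosed: Q_enc = σ·4πR² = (6.30×10^-6)·4π·(0.319)² = 8.056×10^-6 C.
Since E is radial and uniform over the Gaussian sphere, Φ = E·4πr² = Q_enc/ε₀.
E = |Q_enc|/(4πε₀r²) = (8.056e-6)/(4π·8.85×10^-12·(1.06)²) = 6.45×10^4 N/C.

6.45×10^4 N/C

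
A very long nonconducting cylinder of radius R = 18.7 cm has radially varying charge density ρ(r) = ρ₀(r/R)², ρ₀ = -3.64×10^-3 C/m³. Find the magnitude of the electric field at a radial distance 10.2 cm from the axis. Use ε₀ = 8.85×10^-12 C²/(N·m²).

Coaxial Gaussian cylinder, radius r = 10.2 cm, length L (r < R).
Integrating ρ over the cross-section to radius r: λ_enc = (2πρ₀/R²) ∫₀^r r'^3 dr' = 2πρ₀ r^4/(4·R²) = -1.77e-5 C/m.
Applying ∮E·dA = Q_enc/ε₀ with the end caps contributing no flux:
E = |λ_enc|/(2πε₀r) = (1.77×10^-5)/(2π·8.85×10^-12·0.102) = 3.12e6 N/C.

E ≈ 3.12×10^6 V/m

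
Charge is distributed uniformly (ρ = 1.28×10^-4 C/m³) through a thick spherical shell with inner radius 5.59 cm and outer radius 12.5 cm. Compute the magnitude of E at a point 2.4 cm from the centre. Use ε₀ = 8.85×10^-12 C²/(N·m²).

E = 0 (no enclosed charge)

Take a concentric spherical Gaussian surface of radius r = 2.4 cm (r < 5.59 cm, inside the empty cavity).
Q_enc = 0 (all charge lies at larger r); Gauss's law gives E = 0.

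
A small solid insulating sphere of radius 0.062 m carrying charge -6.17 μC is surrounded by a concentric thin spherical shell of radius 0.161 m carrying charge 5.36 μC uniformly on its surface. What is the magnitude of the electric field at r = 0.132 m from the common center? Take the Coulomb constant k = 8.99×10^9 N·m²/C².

Symmetry ⇒ E = E(r) r̂. Gaussian sphere of radius r = 0.132 m (between the bodies, 0.062 m < r < 0.161 m).
Only the inner charge is enclosed; the outer shell contributes nothing inside itself. Q_enc = -6.17 μC = -6.17e-6 C.
Since E is radial and uniform over the Gaussian sphere, Φ = E·4πr² = Q_enc/ε₀.
E = k|Q_enc|/r² = (8.99×10^9)(6.17e-6)/(0.132)² = 3.18×10^6 N/C.

3.18×10^6 N/C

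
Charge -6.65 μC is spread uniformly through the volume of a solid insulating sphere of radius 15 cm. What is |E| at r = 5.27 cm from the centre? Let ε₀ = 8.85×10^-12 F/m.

9.34e5 V/m

By spherical symmetry E is radial; choose a Gaussian sphere of radius r = 5.27 cm (r < R).
Only the charge within r is enclosed: Q_enc = Q·(r/R)³ = (-6.65 μC)·(5.27 cm/15 cm)³ = -2.884×10^-7 C.
By Gauss's law, ∮E·dA = E·4πr² = Q_enc/ε₀.
E = |Q_enc|/(4πε₀r²) = (2.884e-7)/(4π·8.85×10^-12·(0.0527)²) = 9.34×10^5 N/C.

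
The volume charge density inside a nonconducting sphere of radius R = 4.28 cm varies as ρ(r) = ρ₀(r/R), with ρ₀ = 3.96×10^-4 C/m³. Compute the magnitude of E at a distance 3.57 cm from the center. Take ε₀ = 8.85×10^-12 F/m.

Take a concentric spherical Gaussian surface of radius r = 3.57 cm (r < R).
Q_enc = ∫₀^r ρ(r')·4πr'² dr' = (4πρ₀/R) ∫₀^r r'^3 dr' = 4πρ₀ r^4/(4·R) = 4.721e-8 C.
Since E is radial and uniform over the Gaussian sphere, Φ = E·4πr² = Q_enc/ε₀.
E = |Q_enc|/(4πε₀r²) = (4.721×10^-8)/(4π·8.85×10^-12·(0.0357)²) = 3.33×10^5 N/C.

3.33×10^5 N/C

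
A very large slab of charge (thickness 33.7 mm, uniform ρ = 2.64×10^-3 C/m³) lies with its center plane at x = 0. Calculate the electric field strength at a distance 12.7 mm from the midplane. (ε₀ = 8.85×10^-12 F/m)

By symmetry E is perpendicular to the slab. A Gaussian pillbox from −12.7 mm to +12.7 mm (face area A) lies entirely within the slab.
Q_enc = ρ·(2x)·A and flux = 2EA, so 2EA = 2ρxA/ε₀ ⇒ E = |ρ|x/ε₀.
E = (2.64×10^-3)(0.0127)/(8.85×10^-12) = 3.79×10^6 N/C.

|E| = 3.79×10^6 N/C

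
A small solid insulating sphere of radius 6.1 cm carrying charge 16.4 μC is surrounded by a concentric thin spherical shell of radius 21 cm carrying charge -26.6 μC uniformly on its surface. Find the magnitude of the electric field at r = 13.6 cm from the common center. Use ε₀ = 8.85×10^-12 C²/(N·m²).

E ≈ 7.97e6 N/C

By spherical symmetry E is radial; choose a Gaussian sphere of radius r = 13.6 cm (between the bodies, 6.1 cm < r < 21 cm).
Only the inner charge is enclosed; the outer shell contributes nothing inside itself. Q_enc = 16.4 μC = 1.64×10^-5 C.
Gauss's law: E·4πr² = Q_enc/ε₀.
E = |Q_enc|/(4πε₀r²) = (1.64e-5)/(4π·8.85×10^-12·(0.136)²) = 7.97×10^6 N/C.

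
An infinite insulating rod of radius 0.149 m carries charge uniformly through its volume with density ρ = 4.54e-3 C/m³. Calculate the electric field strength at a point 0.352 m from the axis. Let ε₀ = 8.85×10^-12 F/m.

Take a coaxial cylindrical Gaussian surface of radius r = 0.352 m and length L (r > 0.149 m, full cross-section enclosed).
λ_enc = ρ·πR² = (4.54×10^-3)π(0.149)² = 3.166e-4 C/m.
By Gauss's law (flux through the curved wall only), E·2πrL = λ_enc L/ε₀.
E = |λ_enc|/(2πε₀r) = (3.166×10^-4)/(2π·8.85×10^-12·0.352) = 1.62×10^7 N/C.

E = 1.62×10^7 V/m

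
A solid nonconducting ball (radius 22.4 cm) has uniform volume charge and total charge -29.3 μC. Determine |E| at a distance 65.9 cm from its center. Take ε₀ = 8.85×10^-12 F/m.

By spherical symmetry E is radial; choose a Gaussian sphere of radius r = 65.9 cm (r > R, so the entire charge is enclosed).
Q_enc = -29.3 μC = -2.93e-5 C.
Gauss's law: E·4πr² = Q_enc/ε₀.
E = |Q_enc|/(4πε₀r²) = (2.93×10^-5)/(4π·8.85×10^-12·(0.659)²) = 6.07×10^5 N/C.

6.07×10^5 N/C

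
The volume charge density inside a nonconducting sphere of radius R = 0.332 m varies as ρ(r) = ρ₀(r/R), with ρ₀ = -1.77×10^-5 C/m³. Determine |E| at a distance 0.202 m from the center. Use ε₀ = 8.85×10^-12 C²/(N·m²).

Use a concentric Gaussian sphere at r = 0.202 m (r < R).
Integrate the density: Q_enc = 4π ∫₀^r ρ₀(r'/R)^1 r'² dr' = 4πρ₀ r^4/(4·R) = -2.789e-7 C.
Since E is radial and uniform over the Gaussian sphere, Φ = E·4πr² = Q_enc/ε₀.
E = |Q_enc|/(4πε₀r²) = (2.789e-7)/(4π·8.85×10^-12·(0.202)²) = 6.15×10^4 N/C.

E = 6.15×10^4 V/m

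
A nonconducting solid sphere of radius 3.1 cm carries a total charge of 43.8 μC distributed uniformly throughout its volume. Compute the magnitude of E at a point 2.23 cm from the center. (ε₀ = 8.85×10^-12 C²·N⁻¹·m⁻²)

|E| = 2.95×10^8 N/C

Symmetry ⇒ E = E(r) r̂. Gaussian sphere of radius r = 2.23 cm (r < R).
Only the charge within r is enclosed: Q_enc = Q·(r/R)³ = (43.8 μC)·(2.23 cm/3.1 cm)³ = 1.63e-5 C.
Gauss's law: E·4πr² = Q_enc/ε₀.
E = |Q_enc|/(4πε₀r²) = (1.63×10^-5)/(4π·8.85×10^-12·(0.0223)²) = 2.95×10^8 N/C.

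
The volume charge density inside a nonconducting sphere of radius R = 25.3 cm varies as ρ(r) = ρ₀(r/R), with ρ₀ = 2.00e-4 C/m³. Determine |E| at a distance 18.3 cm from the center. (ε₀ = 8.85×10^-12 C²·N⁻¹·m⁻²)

Use a concentric Gaussian sphere at r = 18.3 cm (r < R).
Integrate the density: Q_enc = 4π ∫₀^r ρ₀(r'/R)^1 r'² dr' = 4πρ₀ r^4/(4·R) = 2.785×10^-6 C.
Since E is radial and uniform over the Gaussian sphere, Φ = E·4πr² = Q_enc/ε₀.
E = |Q_enc|/(4πε₀r²) = (2.785×10^-6)/(4π·8.85×10^-12·(0.183)²) = 7.48e5 N/C.

7.48×10^5 N/C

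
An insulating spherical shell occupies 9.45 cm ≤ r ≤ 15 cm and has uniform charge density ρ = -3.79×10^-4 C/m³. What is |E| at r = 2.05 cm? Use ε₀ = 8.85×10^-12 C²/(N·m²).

Use a concentric Gaussian sphere at r = 2.05 cm (r < 9.45 cm, inside the empty cavity).
Q_enc = 0 (all charge lies at larger r); Gauss's law gives E = 0.

|E| = 0 N/C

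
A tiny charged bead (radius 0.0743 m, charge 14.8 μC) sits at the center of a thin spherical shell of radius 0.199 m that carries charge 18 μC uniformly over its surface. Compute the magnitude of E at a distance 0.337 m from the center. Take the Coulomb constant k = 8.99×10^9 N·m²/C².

E ≈ 2.60×10^6 N/C

Use a concentric Gaussian sphere at r = 0.337 m (r > 0.199 m, enclosing both).
Q_enc = (14.8 μC) + (18 μC) = 3.28×10^-5 C.
Applying ∮E·dA = Q_enc/ε₀ with Φ = E(4πr²):
E = k|Q_enc|/r² = (8.99×10^9)(3.28×10^-5)/(0.337)² = 2.60e6 N/C.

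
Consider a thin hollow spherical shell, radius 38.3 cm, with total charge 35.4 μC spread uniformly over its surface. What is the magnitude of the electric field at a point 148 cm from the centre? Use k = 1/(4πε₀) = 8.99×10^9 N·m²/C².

By spherical symmetry E is radial; choose a Gaussian sphere of radius r = 148 cm (r > 38.3 cm).
The entire shell is enclosed: Q_enc = 3.54×10^-5 C.
Applying ∮E·dA = Q_enc/ε₀ with Φ = E(4πr²):
E = k|Q_enc|/r² = (8.99×10^9)(3.54e-5)/(1.48)² = 1.45e5 N/C.

E ≈ 1.45e5 V/m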